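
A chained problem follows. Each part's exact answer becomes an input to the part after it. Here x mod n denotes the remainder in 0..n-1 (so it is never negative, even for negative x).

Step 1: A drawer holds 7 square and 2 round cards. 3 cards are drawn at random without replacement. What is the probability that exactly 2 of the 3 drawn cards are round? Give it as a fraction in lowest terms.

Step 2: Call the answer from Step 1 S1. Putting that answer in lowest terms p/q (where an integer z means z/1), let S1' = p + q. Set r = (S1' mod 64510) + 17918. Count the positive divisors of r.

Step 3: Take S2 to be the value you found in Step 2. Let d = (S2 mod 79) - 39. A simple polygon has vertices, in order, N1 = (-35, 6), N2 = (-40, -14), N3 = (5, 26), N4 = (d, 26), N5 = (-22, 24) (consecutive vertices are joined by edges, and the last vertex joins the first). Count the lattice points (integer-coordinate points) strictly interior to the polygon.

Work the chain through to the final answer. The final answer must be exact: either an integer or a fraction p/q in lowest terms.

593

Step 1: total draws C(9,3) = 84; favorable C(2,2)*C(7,1) = 7; P = 1/12; answer 1/12
Step 2: S1 = 1/12; threaded value p + q = 13; r = 17931; 17931 = 3 * 43 * 139; number of divisors = (1+1) * (1+1) * (1+1) = 8; answer 8
Step 3: S2 = 8; d = -31; cross terms: (-35*-14 - -40*6)=730, (-40*26 - 5*-14)=-970, (5*26 - -31*26)=936, (-31*24 - -22*26)=-172, (-22*6 - -35*24)=708; twice the area = |1232| = 1232; area = 616; boundary points = 5 + 5 + 36 + 1 + 1 = 48; strictly interior points = area - boundary/2 + 1 = 593; answer 593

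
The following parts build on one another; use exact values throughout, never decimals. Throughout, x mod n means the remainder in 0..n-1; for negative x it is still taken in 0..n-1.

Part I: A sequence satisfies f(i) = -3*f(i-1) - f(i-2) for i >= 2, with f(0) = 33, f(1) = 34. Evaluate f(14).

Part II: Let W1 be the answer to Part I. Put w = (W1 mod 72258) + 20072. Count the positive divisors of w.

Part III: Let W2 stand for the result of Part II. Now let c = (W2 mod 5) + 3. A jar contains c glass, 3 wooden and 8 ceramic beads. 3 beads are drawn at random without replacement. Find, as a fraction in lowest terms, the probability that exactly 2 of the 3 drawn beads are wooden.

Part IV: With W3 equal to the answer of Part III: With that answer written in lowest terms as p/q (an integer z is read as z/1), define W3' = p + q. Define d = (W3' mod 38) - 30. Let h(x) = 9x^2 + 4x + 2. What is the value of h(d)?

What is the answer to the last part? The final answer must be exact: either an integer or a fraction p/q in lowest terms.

Part I: f(2) = -3*(34) - 1*(33) = -135; iterating: f(2)=-135, f(3)=371, f(4)=-978, f(5)=2563, f(6)=-6711, f(7)=17570, f(8)=-45999, f(9)=120427, f(10)=-315282, f(11)=825419, f(12)=-2160975, f(13)=5657506, f(14)=-14811543; answer -14811543
Part II: W1 = -14811543; w = 21419; 21419 is prime, so its only divisors are 1 and 21419; count = 2; answer 2
Part III: W2 = 2; c = 5; total draws C(16,3) = 560; favorable C(3,2)*C(13,1) = 39; P = 39/560; answer 39/560
Part IV: W3 = 39/560; threaded value p + q = 599; d = -1; 9*(-1)^2 + 4*(-1)^1 + 2 = (9) + (-4) + (2) = 7; answer 7

7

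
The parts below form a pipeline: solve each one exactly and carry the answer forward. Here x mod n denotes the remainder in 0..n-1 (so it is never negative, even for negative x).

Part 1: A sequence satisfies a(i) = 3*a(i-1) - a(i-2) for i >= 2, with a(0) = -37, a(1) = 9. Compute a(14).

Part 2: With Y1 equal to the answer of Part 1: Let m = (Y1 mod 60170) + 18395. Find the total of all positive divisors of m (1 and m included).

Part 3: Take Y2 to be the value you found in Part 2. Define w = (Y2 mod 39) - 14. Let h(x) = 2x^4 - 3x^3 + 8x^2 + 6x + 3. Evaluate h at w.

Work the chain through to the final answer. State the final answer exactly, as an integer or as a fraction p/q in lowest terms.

Part 1: a(2) = 3*(9) - 1*(-37) = 64; iterating: a(2)=64, a(3)=183, a(4)=485, a(5)=1272, a(6)=3331, a(7)=8721, a(8)=22832, a(9)=59775, a(10)=156493, a(11)=409704, a(12)=1072619, a(13)=2808153, a(14)=7351840; answer 7351840
Part 2: Y1 = 7351840; m = 29495; 29495 = 5 * 17 * 347; sigma = (1 + 5) * (1 + 17) * (1 + 347) = 6 * 18 * 348 = 37584; answer 37584
Part 3: Y2 = 37584; w = 13; 2*(13)^4 - 3*(13)^3 + 8*(13)^2 + 6*(13)^1 + 3 = (57122) + (-6591) + (1352) + (78) + (3) = 51964; answer 51964

51964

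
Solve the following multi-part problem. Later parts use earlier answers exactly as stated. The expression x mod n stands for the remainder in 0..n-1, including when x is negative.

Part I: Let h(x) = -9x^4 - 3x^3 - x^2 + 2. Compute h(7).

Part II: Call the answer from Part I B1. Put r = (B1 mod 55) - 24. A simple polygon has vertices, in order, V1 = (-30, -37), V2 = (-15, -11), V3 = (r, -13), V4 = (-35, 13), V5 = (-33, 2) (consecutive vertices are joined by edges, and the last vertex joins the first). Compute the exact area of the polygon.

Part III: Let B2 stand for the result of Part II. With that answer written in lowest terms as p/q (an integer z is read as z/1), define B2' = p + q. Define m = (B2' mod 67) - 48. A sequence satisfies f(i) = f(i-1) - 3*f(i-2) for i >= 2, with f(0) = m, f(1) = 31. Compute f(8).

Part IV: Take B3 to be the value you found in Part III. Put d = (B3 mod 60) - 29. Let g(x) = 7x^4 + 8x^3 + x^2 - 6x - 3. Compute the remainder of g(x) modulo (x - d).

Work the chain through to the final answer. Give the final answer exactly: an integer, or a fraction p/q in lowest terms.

Part I: -9*(7)^4 - 3*(7)^3 - 1*(7)^2 + 2 = (-21609) + (-1029) + (-49) + (2) = -22685; answer -22685
Part II: B1 = -22685; r = 6; cross terms: (-30*-11 - -15*-37)=-225, (-15*-13 - 6*-11)=261, (6*13 - -35*-13)=-377, (-35*2 - -33*13)=359, (-33*-37 - -30*2)=1281; twice the area = |1299| = 1299; area = 1299/2; answer 1299/2
Part III: B2 = 1299/2; threaded value p + q = 1301; m = -20; f(2) = 1*(31) - 3*(-20) = 91; iterating: f(2)=91, f(3)=-2, f(4)=-275, f(5)=-269, f(6)=556, f(7)=1363, f(8)=-305; answer -305
Part IV: B3 = -305; d = 26; remainder = value at the root: 7*(26)^4 + 8*(26)^3 + 1*(26)^2 - 6*(26)^1 - 3 = (3198832) + (140608) + (676) + (-156) + (-3) = 3339957; answer 3339957

3339957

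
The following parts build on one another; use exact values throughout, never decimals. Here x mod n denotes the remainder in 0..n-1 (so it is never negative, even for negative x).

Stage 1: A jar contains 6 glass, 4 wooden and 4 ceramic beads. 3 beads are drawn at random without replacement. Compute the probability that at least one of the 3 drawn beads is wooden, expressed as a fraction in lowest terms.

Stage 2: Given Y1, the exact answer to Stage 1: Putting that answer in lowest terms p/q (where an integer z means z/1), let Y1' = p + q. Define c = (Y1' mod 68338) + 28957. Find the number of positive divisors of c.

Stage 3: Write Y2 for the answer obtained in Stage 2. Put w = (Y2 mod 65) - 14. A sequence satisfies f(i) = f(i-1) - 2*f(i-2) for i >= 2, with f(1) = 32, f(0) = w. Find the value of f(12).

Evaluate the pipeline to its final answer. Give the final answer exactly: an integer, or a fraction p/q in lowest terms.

Stage 1: total draws C(14,3) = 364; complement C(10,3) = 120; favorable 364 - 120 = 244; P = 61/91; answer 61/91
Stage 2: Y1 = 61/91; threaded value p + q = 152; c = 29109; 29109 = 3 * 31 * 313; number of divisors = (1+1) * (1+1) * (1+1) = 8; answer 8
Stage 3: Y2 = 8; w = -6; f(2) = 1*(32) - 2*(-6) = 44; iterating: f(2)=44, f(3)=-20, f(4)=-108, f(5)=-68, f(6)=148, f(7)=284, f(8)=-12, f(9)=-580, f(10)=-556, f(11)=604, f(12)=1716; answer 1716

1716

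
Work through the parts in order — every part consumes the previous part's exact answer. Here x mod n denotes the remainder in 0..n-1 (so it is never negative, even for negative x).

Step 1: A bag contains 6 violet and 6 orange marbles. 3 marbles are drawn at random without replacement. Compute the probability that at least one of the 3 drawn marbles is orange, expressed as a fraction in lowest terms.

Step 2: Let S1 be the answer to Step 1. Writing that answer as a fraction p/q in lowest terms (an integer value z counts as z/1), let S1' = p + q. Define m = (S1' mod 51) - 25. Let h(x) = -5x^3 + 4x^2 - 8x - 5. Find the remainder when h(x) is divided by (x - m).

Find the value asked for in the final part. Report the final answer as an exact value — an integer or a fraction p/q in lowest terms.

411

Step 1: total draws C(12,3) = 220; complement C(6,3) = 20; favorable 220 - 20 = 200; P = 10/11; answer 10/11
Step 2: S1 = 10/11; threaded value p + q = 21; m = -4; remainder = value at the root: -5*(-4)^3 + 4*(-4)^2 - 8*(-4)^1 - 5 = (320) + (64) + (32) + (-5) = 411; answer 411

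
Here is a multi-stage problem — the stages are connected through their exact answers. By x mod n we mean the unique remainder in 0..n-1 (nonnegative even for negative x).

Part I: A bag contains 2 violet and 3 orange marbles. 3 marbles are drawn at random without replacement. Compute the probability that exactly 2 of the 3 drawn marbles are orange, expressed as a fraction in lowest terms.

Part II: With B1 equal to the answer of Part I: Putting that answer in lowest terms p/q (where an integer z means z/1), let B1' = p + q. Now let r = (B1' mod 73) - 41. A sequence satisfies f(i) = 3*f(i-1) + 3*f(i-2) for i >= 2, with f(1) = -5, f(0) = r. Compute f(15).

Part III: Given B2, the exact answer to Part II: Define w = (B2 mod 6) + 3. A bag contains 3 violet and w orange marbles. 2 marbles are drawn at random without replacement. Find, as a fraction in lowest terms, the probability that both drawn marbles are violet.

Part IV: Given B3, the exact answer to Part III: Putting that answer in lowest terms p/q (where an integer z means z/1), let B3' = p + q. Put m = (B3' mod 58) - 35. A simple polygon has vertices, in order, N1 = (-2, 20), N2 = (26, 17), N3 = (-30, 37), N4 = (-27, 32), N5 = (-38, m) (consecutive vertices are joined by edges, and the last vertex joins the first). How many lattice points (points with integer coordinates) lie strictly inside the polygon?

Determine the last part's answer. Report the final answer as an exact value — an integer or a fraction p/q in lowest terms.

976

Part I: total draws C(5,3) = 10; favorable C(3,2)*C(2,1) = 6; P = 3/5; answer 3/5
Part II: B1 = 3/5; threaded value p + q = 8; r = -33; f(2) = 3*(-5) + 3*(-33) = -114; iterating: f(2)=-114, f(3)=-357, f(4)=-1413, f(5)=-5310, f(6)=-20169, f(7)=-76437, f(8)=-289818, f(9)=-1098765, f(10)=-4165749, f(11)=-15793542, f(12)=-59877873, f(13)=-227014245, f(14)=-860676354, f(15)=-3263071797; answer -3263071797
Part III: B2 = -3263071797; w = 6; total draws C(9,2) = 36; favorable C(3,2) = 3; P = 1/12; answer 1/12
Part IV: B3 = 1/12; threaded value p + q = 13; m = -22; cross terms: (-2*17 - 26*20)=-554, (26*37 - -30*17)=1472, (-30*32 - -27*37)=39, (-27*-22 - -38*32)=1810, (-38*20 - -2*-22)=-804; twice the area = |1963| = 1963; area = 1963/2; boundary points = 1 + 4 + 1 + 1 + 6 = 13; strictly interior points = area - boundary/2 + 1 = 976; answer 976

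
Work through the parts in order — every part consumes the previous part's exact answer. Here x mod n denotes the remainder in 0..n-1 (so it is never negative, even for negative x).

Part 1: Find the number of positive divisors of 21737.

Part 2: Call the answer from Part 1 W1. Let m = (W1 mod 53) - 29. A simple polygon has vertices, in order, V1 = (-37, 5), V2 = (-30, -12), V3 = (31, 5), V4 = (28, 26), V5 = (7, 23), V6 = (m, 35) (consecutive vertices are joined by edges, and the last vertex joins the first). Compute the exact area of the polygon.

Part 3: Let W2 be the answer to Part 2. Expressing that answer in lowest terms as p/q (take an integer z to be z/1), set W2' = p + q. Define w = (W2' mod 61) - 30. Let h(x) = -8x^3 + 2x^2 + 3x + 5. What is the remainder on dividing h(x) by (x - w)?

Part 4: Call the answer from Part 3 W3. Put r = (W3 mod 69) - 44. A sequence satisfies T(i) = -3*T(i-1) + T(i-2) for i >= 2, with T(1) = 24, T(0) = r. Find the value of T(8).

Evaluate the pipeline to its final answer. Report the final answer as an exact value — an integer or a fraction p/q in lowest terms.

-122784

Part 1: 21737 is prime, so its only divisors are 1 and 21737; count = 2; answer 2
Part 2: W1 = 2; m = -27; cross terms: (-37*-12 - -30*5)=594, (-30*5 - 31*-12)=222, (31*26 - 28*5)=666, (28*23 - 7*26)=462, (7*35 - -27*23)=866, (-27*5 - -37*35)=1160; twice the area = |3970| = 3970; area = 1985; answer 1985
Part 3: W2 = 1985; threaded value p + q = 1986; w = 4; remainder = value at the root: -8*(4)^3 + 2*(4)^2 + 3*(4)^1 + 5 = (-512) + (32) + (12) + (5) = -463; answer -463
Part 4: W3 = -463; r = -24; T(2) = -3*(24) + 1*(-24) = -96; iterating: T(2)=-96, T(3)=312, T(4)=-1032, T(5)=3408, T(6)=-11256, T(7)=37176, T(8)=-122784; answer -122784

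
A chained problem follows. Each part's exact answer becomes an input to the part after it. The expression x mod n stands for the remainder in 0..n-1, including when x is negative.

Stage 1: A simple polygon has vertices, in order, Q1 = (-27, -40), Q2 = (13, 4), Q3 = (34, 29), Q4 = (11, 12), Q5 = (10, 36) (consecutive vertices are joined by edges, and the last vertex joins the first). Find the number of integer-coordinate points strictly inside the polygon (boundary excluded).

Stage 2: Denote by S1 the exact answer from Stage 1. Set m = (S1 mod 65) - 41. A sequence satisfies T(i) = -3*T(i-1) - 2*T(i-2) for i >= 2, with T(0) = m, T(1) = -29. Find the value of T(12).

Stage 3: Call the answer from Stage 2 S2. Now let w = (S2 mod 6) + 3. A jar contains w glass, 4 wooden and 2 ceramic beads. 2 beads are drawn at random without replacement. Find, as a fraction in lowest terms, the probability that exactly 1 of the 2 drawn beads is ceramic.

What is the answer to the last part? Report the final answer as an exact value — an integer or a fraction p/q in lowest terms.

Stage 1: cross terms: (-27*4 - 13*-40)=412, (13*29 - 34*4)=241, (34*12 - 11*29)=89, (11*36 - 10*12)=276, (10*-40 - -27*36)=572; twice the area = |1590| = 1590; area = 795; boundary points = 4 + 1 + 1 + 1 + 1 = 8; strictly interior points = area - boundary/2 + 1 = 792; answer 792
Stage 2: S1 = 792; m = -29; T(2) = -3*(-29) - 2*(-29) = 145; iterating: T(2)=145, T(3)=-377, T(4)=841, T(5)=-1769, T(6)=3625, T(7)=-7337, T(8)=14761, T(9)=-29609, T(10)=59305, T(11)=-118697, T(12)=237481; answer 237481
Stage 3: S2 = 237481; w = 4; total draws C(10,2) = 45; favorable C(2,1)*C(8,1) = 16; P = 16/45; answer 16/45

16/45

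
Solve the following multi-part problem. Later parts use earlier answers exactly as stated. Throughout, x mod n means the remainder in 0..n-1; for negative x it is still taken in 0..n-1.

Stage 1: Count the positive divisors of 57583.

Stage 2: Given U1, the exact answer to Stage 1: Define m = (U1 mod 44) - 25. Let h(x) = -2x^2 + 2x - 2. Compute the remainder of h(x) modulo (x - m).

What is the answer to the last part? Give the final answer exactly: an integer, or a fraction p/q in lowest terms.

-926

Stage 1: 57583 = 89 * 647; number of divisors = (1+1) * (1+1) = 4; answer 4
Stage 2: U1 = 4; m = -21; remainder = value at the root: -2*(-21)^2 + 2*(-21)^1 - 2 = (-882) + (-42) + (-2) = -926; answer -926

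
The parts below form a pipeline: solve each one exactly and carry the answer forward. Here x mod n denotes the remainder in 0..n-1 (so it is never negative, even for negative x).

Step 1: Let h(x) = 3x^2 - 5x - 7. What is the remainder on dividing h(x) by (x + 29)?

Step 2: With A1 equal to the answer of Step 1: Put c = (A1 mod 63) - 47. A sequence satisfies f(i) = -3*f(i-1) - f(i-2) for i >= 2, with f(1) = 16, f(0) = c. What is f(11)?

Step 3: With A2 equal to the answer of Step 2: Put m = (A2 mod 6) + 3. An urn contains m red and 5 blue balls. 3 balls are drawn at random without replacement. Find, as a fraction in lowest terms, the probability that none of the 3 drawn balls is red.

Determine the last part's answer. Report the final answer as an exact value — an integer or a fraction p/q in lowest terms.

1/12

Step 1: remainder = value at the root: 3*(-29)^2 - 5*(-29)^1 - 7 = (2523) + (145) + (-7) = 2661; answer 2661
Step 2: A1 = 2661; c = -32; f(2) = -3*(16) - 1*(-32) = -16; iterating: f(2)=-16, f(3)=32, f(4)=-80, f(5)=208, f(6)=-544, f(7)=1424, f(8)=-3728, f(9)=9760, f(10)=-25552, f(11)=66896; answer 66896
Step 3: A2 = 66896; m = 5; total draws C(10,3) = 120; favorable C(5,3) = 10; P = 1/12; answer 1/12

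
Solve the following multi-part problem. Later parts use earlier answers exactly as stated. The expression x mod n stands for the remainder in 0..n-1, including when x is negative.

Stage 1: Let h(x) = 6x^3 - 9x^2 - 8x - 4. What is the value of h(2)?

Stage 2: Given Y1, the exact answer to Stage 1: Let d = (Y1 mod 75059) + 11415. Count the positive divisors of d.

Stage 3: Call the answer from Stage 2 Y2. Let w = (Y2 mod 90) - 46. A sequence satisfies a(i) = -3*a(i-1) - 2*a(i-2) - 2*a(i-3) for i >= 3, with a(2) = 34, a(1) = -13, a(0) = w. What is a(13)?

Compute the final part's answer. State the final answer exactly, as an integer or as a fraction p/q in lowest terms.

66214

Stage 1: 6*(2)^3 - 9*(2)^2 - 8*(2)^1 - 4 = (48) + (-36) + (-16) + (-4) = -8; answer -8
Stage 2: Y1 = -8; d = 86466; 86466 = 2 * 3 * 14411; number of divisors = (1+1) * (1+1) * (1+1) = 8; answer 8
Stage 3: Y2 = 8; w = -38; a(3) = -3*(34) - 2*(-13) - 2*(-38) = 0; iterating: a(3)=0, a(4)=-42, a(5)=58, a(6)=-90, a(7)=238, a(8)=-650, a(9)=1654, a(10)=-4138, a(11)=10406, a(12)=-26250, a(13)=66214; answer 66214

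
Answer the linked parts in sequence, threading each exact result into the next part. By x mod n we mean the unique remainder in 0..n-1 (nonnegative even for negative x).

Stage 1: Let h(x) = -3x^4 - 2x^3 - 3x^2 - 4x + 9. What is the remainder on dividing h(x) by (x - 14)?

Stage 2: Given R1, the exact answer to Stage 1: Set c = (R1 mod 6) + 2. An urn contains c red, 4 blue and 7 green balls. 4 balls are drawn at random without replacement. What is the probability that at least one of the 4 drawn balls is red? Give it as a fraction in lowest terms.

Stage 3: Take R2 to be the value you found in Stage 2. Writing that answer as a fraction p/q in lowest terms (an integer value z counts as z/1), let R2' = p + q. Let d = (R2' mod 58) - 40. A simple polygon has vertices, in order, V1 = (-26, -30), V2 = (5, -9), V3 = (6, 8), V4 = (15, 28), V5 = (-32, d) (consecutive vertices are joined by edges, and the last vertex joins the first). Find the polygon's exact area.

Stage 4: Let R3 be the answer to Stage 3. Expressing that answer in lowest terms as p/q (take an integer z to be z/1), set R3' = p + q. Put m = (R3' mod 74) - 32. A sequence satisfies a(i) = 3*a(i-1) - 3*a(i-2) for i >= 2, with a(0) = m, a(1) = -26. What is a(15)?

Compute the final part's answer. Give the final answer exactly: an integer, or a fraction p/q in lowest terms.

Stage 1: remainder = value at the root: -3*(14)^4 - 2*(14)^3 - 3*(14)^2 - 4*(14)^1 + 9 = (-115248) + (-5488) + (-588) + (-56) + (9) = -121371; answer -121371
Stage 2: R1 = -121371; c = 5; total draws C(16,4) = 1820; complement C(11,4) = 330; favorable 1820 - 330 = 1490; P = 149/182; answer 149/182
Stage 3: R2 = 149/182; threaded value p + q = 331; d = 1; cross terms: (-26*-9 - 5*-30)=384, (5*8 - 6*-9)=94, (6*28 - 15*8)=48, (15*1 - -32*28)=911, (-32*-30 - -26*1)=986; twice the area = |2423| = 2423; area = 2423/2; answer 2423/2
Stage 4: R3 = 2423/2; threaded value p + q = 2425; m = 25; a(2) = 3*(-26) - 3*(25) = -153; iterating: a(2)=-153, a(3)=-381, a(4)=-684, a(5)=-909, a(6)=-675, a(7)=702, a(8)=4131, a(9)=10287, a(10)=18468, a(11)=24543, a(12)=18225, a(13)=-18954, a(14)=-111537, a(15)=-277749; answer -277749

-277749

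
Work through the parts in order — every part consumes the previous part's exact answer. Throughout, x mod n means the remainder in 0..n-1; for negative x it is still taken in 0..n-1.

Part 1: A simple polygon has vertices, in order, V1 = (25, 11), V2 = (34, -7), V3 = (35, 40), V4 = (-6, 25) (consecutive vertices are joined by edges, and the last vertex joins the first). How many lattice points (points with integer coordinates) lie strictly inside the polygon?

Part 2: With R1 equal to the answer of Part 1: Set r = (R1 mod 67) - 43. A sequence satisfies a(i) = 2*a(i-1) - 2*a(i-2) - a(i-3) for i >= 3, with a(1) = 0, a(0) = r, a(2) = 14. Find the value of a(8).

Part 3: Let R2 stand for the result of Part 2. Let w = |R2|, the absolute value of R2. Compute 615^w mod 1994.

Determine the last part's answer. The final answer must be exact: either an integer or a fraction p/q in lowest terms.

1669

Part 1: cross terms: (25*-7 - 34*11)=-549, (34*40 - 35*-7)=1605, (35*25 - -6*40)=1115, (-6*11 - 25*25)=-691; twice the area = |1480| = 1480; area = 740; boundary points = 9 + 1 + 1 + 1 = 12; strictly interior points = area - boundary/2 + 1 = 735; answer 735
Part 2: R1 = 735; r = 22; a(3) = 2*(14) - 2*(0) - 1*(22) = 6; iterating: a(3)=6, a(4)=-16, a(5)=-58, a(6)=-90, a(7)=-48, a(8)=142; answer 142
Part 3: R2 = 142; w = 142; squarings mod 1994: 615^1=615, 615^2=1359, 615^4=437, 615^8=1539, 615^16=1643, 615^32=1567, 615^64=875, 615^128=1923; 615^142 = 615^2 * 615^4 * 615^8 * 615^128 = 1669 (mod 1994); answer 1669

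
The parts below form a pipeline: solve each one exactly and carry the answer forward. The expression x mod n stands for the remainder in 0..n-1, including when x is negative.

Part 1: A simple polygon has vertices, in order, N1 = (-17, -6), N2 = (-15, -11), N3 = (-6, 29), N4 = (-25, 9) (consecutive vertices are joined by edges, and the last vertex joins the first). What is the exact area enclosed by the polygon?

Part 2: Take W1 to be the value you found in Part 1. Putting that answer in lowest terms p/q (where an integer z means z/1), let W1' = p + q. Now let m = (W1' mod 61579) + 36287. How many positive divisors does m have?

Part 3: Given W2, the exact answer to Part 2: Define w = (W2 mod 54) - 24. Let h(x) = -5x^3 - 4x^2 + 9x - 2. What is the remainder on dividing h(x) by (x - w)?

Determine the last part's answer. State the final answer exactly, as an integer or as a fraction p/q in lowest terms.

Part 1: cross terms: (-17*-11 - -15*-6)=97, (-15*29 - -6*-11)=-501, (-6*9 - -25*29)=671, (-25*-6 - -17*9)=303; twice the area = |570| = 570; area = 285; answer 285
Part 2: W1 = 285; threaded value p + q = 286; m = 36573; 36573 = 3 * 73 * 167; number of divisors = (1+1) * (1+1) * (1+1) = 8; answer 8
Part 3: W2 = 8; w = -16; remainder = value at the root: -5*(-16)^3 - 4*(-16)^2 + 9*(-16)^1 - 2 = (20480) + (-1024) + (-144) + (-2) = 19310; answer 19310

19310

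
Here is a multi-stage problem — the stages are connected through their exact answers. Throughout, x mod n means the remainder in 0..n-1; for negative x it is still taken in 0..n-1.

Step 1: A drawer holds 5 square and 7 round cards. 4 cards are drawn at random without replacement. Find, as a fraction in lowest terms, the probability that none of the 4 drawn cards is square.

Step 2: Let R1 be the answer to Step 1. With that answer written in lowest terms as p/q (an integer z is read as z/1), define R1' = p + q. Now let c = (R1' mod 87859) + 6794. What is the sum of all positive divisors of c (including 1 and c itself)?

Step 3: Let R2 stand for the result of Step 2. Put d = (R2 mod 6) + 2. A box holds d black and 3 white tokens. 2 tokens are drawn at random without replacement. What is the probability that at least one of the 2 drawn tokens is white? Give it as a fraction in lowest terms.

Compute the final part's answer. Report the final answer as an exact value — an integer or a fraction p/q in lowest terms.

9/10

Step 1: total draws C(12,4) = 495; favorable C(7,4) = 35; P = 7/99; answer 7/99
Step 2: R1 = 7/99; threaded value p + q = 106; c = 6900; 6900 = 2^2 * 3 * 5^2 * 23; sigma = (1 + 2 + 4) * (1 + 3) * (1 + 5 + 25) * (1 + 23) = 7 * 4 * 31 * 24 = 20832; answer 20832
Step 3: R2 = 20832; d = 2; total draws C(5,2) = 10; complement C(2,2) = 1; favorable 10 - 1 = 9; P = 9/10; answer 9/10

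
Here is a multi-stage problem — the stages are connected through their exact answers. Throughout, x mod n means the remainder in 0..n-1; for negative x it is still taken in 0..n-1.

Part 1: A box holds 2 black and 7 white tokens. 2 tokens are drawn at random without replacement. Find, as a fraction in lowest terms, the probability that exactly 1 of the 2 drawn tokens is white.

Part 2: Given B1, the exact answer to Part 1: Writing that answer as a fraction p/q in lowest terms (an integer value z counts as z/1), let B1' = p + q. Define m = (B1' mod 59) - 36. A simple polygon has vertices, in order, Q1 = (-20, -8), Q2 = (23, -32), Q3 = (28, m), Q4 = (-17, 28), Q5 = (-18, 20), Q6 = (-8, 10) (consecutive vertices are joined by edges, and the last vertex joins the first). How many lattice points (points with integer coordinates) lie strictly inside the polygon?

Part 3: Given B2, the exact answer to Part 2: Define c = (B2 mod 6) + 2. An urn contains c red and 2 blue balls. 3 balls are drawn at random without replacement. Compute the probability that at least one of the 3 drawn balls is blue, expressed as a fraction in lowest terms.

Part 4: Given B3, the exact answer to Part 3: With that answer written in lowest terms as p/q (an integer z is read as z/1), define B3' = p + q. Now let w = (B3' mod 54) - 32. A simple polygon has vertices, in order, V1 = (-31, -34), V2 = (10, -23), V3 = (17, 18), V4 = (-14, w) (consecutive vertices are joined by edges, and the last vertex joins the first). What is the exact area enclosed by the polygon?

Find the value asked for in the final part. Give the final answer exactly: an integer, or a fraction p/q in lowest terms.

624

Part 1: total draws C(9,2) = 36; favorable C(7,1)*C(2,1) = 14; P = 7/18; answer 7/18
Part 2: B1 = 7/18; threaded value p + q = 25; m = -11; cross terms: (-20*-32 - 23*-8)=824, (23*-11 - 28*-32)=643, (28*28 - -17*-11)=597, (-17*20 - -18*28)=164, (-18*10 - -8*20)=-20, (-8*-8 - -20*10)=264; twice the area = |2472| = 2472; area = 1236; boundary points = 1 + 1 + 3 + 1 + 10 + 6 = 22; strictly interior points = area - boundary/2 + 1 = 1226; answer 1226
Part 3: B2 = 1226; c = 4; total draws C(6,3) = 20; complement C(4,3) = 4; favorable 20 - 4 = 16; P = 4/5; answer 4/5
Part 4: B3 = 4/5; threaded value p + q = 9; w = -23; cross terms: (-31*-23 - 10*-34)=1053, (10*18 - 17*-23)=571, (17*-23 - -14*18)=-139, (-14*-34 - -31*-23)=-237; twice the area = |1248| = 1248; area = 624; answer 624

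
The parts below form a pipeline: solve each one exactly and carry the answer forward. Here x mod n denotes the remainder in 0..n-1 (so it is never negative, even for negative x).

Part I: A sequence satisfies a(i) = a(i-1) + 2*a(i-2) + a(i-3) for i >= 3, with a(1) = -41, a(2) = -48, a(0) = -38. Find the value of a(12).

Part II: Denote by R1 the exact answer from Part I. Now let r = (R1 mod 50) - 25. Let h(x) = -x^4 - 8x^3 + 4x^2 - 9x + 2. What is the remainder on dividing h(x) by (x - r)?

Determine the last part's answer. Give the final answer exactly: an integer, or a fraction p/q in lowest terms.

-440278

Part I: a(3) = 1*(-48) + 2*(-41) + 1*(-38) = -168; iterating: a(3)=-168, a(4)=-305, a(5)=-689, a(6)=-1467, a(7)=-3150, a(8)=-6773, a(9)=-14540, a(10)=-31236, a(11)=-67089, a(12)=-144101; answer -144101
Part II: R1 = -144101; r = 24; remainder = value at the root: -1*(24)^4 - 8*(24)^3 + 4*(24)^2 - 9*(24)^1 + 2 = (-331776) + (-110592) + (2304) + (-216) + (2) = -440278; answer -440278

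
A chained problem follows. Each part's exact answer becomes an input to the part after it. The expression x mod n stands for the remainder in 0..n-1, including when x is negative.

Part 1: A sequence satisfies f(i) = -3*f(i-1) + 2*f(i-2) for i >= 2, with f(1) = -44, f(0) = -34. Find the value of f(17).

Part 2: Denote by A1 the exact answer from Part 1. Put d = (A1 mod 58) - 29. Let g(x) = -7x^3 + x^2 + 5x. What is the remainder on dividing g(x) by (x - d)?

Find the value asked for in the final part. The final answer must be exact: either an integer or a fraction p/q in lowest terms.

Part 1: f(2) = -3*(-44) + 2*(-34) = 64; iterating: f(2)=64, f(3)=-280, f(4)=968, f(5)=-3464, f(6)=12328, f(7)=-43912, f(8)=156392, f(9)=-557000, f(10)=1983784, f(11)=-7065352, f(12)=25163624, f(13)=-89621576, f(14)=319191976, f(15)=-1136819080, f(16)=4048841192, f(17)=-14420161736; answer -14420161736
Part 2: A1 = -14420161736; d = 17; remainder = value at the root: -7*(17)^3 + 1*(17)^2 + 5*(17)^1 = (-34391) + (289) + (85) = -34017; answer -34017

-34017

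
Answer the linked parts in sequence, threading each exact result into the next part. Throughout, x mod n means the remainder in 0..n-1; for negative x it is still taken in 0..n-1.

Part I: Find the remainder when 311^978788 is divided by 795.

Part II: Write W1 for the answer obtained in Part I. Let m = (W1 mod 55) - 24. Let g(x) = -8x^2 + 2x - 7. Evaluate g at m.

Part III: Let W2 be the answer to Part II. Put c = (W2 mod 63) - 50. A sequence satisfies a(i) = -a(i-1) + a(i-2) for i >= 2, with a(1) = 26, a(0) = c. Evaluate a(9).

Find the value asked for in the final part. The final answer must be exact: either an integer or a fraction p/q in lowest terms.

Part I: squarings mod 795: 311^1=311, 311^2=526, 311^4=16, 311^8=256, 311^16=346, 311^32=466, 311^64=121, 311^128=331, 311^256=646, 311^512=736, 311^1024=301, 311^2048=766, 311^4096=46, 311^8192=526, 311^16384=16, 311^32768=256, 311^65536=346, 311^131072=466, 311^262144=121, 311^524288=331; 311^978788 = 311^4 * 311^32 * 311^64 * 311^256 * 311^512 * 311^1024 * 311^2048 * 311^8192 * 311^16384 * 311^32768 * 311^131072 * 311^262144 * 311^524288 = 736 (mod 795); answer 736
Part II: W1 = 736; m = -3; -8*(-3)^2 + 2*(-3)^1 - 7 = (-72) + (-6) + (-7) = -85; answer -85
Part III: W2 = -85; c = -9; a(2) = -1*(26) + 1*(-9) = -35; iterating: a(2)=-35, a(3)=61, a(4)=-96, a(5)=157, a(6)=-253, a(7)=410, a(8)=-663, a(9)=1073; answer 1073

1073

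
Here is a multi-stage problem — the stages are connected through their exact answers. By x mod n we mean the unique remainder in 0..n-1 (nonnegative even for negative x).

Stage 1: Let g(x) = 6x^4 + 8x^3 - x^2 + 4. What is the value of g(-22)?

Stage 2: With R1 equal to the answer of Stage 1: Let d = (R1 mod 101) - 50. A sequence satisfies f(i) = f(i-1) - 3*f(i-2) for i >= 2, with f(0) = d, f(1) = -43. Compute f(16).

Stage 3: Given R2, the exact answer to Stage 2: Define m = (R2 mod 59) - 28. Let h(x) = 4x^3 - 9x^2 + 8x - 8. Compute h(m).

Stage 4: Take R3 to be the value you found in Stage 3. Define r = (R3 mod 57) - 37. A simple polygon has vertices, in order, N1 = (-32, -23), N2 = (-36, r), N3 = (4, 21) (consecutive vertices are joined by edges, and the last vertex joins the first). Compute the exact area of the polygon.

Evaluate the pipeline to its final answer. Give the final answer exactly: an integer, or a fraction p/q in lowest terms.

664

Stage 1: 6*(-22)^4 + 8*(-22)^3 - 1*(-22)^2 + 4 = (1405536) + (-85184) + (-484) + (4) = 1319872; answer 1319872
Stage 2: R1 = 1319872; d = -46; f(2) = 1*(-43) - 3*(-46) = 95; iterating: f(2)=95, f(3)=224, f(4)=-61, f(5)=-733, f(6)=-550, f(7)=1649, f(8)=3299, f(9)=-1648, f(10)=-11545, f(11)=-6601, f(12)=28034, f(13)=47837, f(14)=-36265, f(15)=-179776, f(16)=-70981; answer -70981
Stage 3: R2 = -70981; m = 27; 4*(27)^3 - 9*(27)^2 + 8*(27)^1 - 8 = (78732) + (-6561) + (216) + (-8) = 72379; answer 72379
Stage 4: R3 = 72379; r = 9; cross terms: (-32*9 - -36*-23)=-1116, (-36*21 - 4*9)=-792, (4*-23 - -32*21)=580; twice the area = |-1328| = 1328; area = 664; answer 664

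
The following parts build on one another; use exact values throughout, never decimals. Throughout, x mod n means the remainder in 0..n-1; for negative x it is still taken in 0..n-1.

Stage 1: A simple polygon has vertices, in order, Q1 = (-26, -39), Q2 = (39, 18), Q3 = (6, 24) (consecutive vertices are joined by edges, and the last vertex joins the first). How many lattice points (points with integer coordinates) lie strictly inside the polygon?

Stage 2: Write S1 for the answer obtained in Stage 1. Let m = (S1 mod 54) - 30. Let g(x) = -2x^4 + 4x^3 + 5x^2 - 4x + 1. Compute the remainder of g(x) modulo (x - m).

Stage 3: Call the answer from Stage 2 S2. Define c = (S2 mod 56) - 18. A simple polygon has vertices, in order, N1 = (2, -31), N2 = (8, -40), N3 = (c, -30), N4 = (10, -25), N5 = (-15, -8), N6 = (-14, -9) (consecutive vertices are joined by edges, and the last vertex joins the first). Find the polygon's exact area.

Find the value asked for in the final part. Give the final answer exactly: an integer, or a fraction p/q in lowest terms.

293/2

Stage 1: cross terms: (-26*18 - 39*-39)=1053, (39*24 - 6*18)=828, (6*-39 - -26*24)=390; twice the area = |2271| = 2271; area = 2271/2; boundary points = 1 + 3 + 1 = 5; strictly interior points = area - boundary/2 + 1 = 1134; answer 1134
Stage 2: S1 = 1134; m = -30; remainder = value at the root: -2*(-30)^4 + 4*(-30)^3 + 5*(-30)^2 - 4*(-30)^1 + 1 = (-1620000) + (-108000) + (4500) + (120) + (1) = -1723379; answer -1723379
Stage 3: S2 = -1723379; c = 3; cross terms: (2*-40 - 8*-31)=168, (8*-30 - 3*-40)=-120, (3*-25 - 10*-30)=225, (10*-8 - -15*-25)=-455, (-15*-9 - -14*-8)=23, (-14*-31 - 2*-9)=452; twice the area = |293| = 293; area = 293/2; answer 293/2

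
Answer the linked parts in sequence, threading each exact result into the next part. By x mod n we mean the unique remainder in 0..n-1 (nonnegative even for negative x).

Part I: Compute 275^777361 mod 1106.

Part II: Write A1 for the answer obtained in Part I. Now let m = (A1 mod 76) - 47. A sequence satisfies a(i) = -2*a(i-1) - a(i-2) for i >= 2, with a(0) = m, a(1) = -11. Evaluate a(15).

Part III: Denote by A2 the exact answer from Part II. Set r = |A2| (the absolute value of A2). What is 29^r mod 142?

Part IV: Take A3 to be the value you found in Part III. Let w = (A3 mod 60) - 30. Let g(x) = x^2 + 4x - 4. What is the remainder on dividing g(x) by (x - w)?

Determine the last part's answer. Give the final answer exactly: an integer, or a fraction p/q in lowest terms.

Part I: squarings mod 1106: 275^1=275, 275^2=417, 275^4=247, 275^8=179, 275^16=1073, 275^32=1089, 275^64=289, 275^128=571, 275^256=877, 275^512=459, 275^1024=541, 275^2048=697, 275^4096=275, 275^8192=417, 275^16384=247, 275^32768=179, 275^65536=1073, 275^131072=1089, 275^262144=289, 275^524288=571; 275^777361 = 275^1 * 275^16 * 275^128 * 275^1024 * 275^2048 * 275^4096 * 275^16384 * 275^32768 * 275^65536 * 275^131072 * 275^524288 = 317 (mod 1106); answer 317
Part II: A1 = 317; m = -34; a(2) = -2*(-11) - 1*(-34) = 56; iterating: a(2)=56, a(3)=-101, a(4)=146, a(5)=-191, a(6)=236, a(7)=-281, a(8)=326, a(9)=-371, a(10)=416, a(11)=-461, a(12)=506, a(13)=-551, a(14)=596, a(15)=-641; answer -641
Part III: A2 = -641; r = 641; squarings mod 142: 29^1=29, 29^2=131, 29^4=121, 29^8=15, 29^16=83, 29^32=73, 29^64=75, 29^128=87, 29^256=43, 29^512=3; 29^641 = 29^1 * 29^128 * 29^512 = 43 (mod 142); answer 43
Part IV: A3 = 43; w = 13; remainder = value at the root: 1*(13)^2 + 4*(13)^1 - 4 = (169) + (52) + (-4) = 217; answer 217

217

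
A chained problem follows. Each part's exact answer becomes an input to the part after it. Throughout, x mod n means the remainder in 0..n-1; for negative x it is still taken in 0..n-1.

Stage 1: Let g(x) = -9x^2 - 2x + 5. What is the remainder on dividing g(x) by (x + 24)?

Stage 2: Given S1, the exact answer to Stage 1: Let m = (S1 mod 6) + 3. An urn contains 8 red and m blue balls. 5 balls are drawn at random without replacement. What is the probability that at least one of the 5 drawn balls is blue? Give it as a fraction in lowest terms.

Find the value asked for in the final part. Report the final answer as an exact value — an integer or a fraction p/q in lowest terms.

77/78

Stage 1: remainder = value at the root: -9*(-24)^2 - 2*(-24)^1 + 5 = (-5184) + (48) + (5) = -5131; answer -5131
Stage 2: S1 = -5131; m = 8; total draws C(16,5) = 4368; complement C(8,5) = 56; favorable 4368 - 56 = 4312; P = 77/78; answer 77/78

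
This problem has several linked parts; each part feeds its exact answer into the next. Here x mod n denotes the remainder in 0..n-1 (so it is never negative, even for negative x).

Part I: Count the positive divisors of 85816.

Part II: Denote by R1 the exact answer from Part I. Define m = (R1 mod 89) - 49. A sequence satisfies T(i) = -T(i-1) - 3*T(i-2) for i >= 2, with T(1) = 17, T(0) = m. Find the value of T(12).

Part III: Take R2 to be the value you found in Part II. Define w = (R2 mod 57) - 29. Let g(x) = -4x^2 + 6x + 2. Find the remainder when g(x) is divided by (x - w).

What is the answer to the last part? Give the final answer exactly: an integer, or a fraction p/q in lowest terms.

Part I: 85816 = 2^3 * 17 * 631; number of divisors = (3+1) * (1+1) * (1+1) = 16; answer 16
Part II: R1 = 16; m = -33; T(2) = -1*(17) - 3*(-33) = 82; iterating: T(2)=82, T(3)=-133, T(4)=-113, T(5)=512, T(6)=-173, T(7)=-1363, T(8)=1882, T(9)=2207, T(10)=-7853, T(11)=1232, T(12)=22327; answer 22327
Part III: R2 = 22327; w = 11; remainder = value at the root: -4*(11)^2 + 6*(11)^1 + 2 = (-484) + (66) + (2) = -416; answer -416

-416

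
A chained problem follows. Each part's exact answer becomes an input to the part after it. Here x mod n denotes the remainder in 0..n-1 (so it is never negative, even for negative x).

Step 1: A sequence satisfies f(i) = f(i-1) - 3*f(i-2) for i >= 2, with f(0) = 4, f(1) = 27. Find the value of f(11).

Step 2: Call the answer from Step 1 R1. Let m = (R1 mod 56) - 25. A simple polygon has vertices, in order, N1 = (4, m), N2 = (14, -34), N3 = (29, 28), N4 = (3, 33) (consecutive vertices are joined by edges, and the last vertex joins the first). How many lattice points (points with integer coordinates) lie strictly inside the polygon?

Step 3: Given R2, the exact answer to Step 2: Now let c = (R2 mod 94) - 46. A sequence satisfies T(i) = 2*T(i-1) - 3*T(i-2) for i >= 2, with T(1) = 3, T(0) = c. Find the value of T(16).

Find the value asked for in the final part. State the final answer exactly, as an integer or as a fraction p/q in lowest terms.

-286107

Step 1: f(2) = 1*(27) - 3*(4) = 15; iterating: f(2)=15, f(3)=-66, f(4)=-111, f(5)=87, f(6)=420, f(7)=159, f(8)=-1101, f(9)=-1578, f(10)=1725, f(11)=6459; answer 6459
Step 2: R1 = 6459; m = -6; cross terms: (4*-34 - 14*-6)=-52, (14*28 - 29*-34)=1378, (29*33 - 3*28)=873, (3*-6 - 4*33)=-150; twice the area = |2049| = 2049; area = 2049/2; boundary points = 2 + 1 + 1 + 1 = 5; strictly interior points = area - boundary/2 + 1 = 1023; answer 1023
Step 3: R2 = 1023; c = 37; T(2) = 2*(3) - 3*(37) = -105; iterating: T(2)=-105, T(3)=-219, T(4)=-123, T(5)=411, T(6)=1191, T(7)=1149, T(8)=-1275, T(9)=-5997, T(10)=-8169, T(11)=1653, T(12)=27813, T(13)=50667, T(14)=17895, T(15)=-116211, T(16)=-286107; answer -286107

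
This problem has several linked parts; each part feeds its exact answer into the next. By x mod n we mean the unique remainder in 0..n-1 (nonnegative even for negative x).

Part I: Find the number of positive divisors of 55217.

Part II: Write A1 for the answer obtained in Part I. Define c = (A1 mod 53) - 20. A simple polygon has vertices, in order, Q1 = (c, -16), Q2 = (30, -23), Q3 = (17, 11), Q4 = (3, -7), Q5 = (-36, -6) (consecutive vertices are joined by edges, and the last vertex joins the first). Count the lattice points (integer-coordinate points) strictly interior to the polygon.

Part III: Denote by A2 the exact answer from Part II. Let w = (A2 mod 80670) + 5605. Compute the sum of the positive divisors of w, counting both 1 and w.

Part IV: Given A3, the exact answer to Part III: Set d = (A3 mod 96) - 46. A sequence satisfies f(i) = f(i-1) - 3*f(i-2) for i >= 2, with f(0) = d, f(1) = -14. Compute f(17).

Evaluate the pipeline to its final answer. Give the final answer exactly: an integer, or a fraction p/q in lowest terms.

Part I: 55217 is prime, so its only divisors are 1 and 55217; count = 2; answer 2
Part II: A1 = 2; c = -18; cross terms: (-18*-23 - 30*-16)=894, (30*11 - 17*-23)=721, (17*-7 - 3*11)=-152, (3*-6 - -36*-7)=-270, (-36*-16 - -18*-6)=468; twice the area = |1661| = 1661; area = 1661/2; boundary points = 1 + 1 + 2 + 1 + 2 = 7; strictly interior points = area - boundary/2 + 1 = 828; answer 828
Part III: A2 = 828; w = 6433; 6433 = 7 * 919; sigma = (1 + 7) * (1 + 919) = 8 * 920 = 7360; answer 7360
Part IV: A3 = 7360; d = 18; f(2) = 1*(-14) - 3*(18) = -68; iterating: f(2)=-68, f(3)=-26, f(4)=178, f(5)=256, f(6)=-278, f(7)=-1046, f(8)=-212, f(9)=2926, f(10)=3562, f(11)=-5216, f(12)=-15902, f(13)=-254, f(14)=47452, f(15)=48214, f(16)=-94142, f(17)=-238784; answer -238784

-238784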